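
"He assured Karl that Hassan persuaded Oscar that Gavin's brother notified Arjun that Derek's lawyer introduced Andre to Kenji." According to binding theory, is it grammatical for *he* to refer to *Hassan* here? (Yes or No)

No

*Hassan* is an R-expression; Principle C requires it to be free (not bound by any c-commanding expression).
— he: subject of the matrix clause; the pronoun c-commands the R-expression — coreference blocked (Principle C).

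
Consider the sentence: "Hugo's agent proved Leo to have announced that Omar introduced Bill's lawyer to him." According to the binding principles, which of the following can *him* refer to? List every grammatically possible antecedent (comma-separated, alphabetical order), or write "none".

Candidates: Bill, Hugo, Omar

*him* is a pronoun; Principle B requires it to be free in its binding domain — the clause headed by 'introduced'.
— Bill: possessor inside the object DP of the clause headed by 'introduced'; does not c-command the pronoun — Principle B does not apply; allowed.
— Hugo: possessor inside the subject DP of the matrix clause; does not c-command the pronoun — Principle B does not apply; allowed.
— Omar: subject of the clause headed by 'introduced'; c-commands the pronoun within its binding domain — blocked (Principle B).

Bill, Hugo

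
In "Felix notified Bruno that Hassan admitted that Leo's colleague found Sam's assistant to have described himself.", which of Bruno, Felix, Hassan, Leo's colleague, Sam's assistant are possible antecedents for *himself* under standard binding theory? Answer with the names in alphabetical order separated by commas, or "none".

*himself* is a reflexive; Principle A requires it to be bound within its binding domain — the clause headed by 'described'.
— Bruno: object of the matrix clause; c-commands the reflexive but lies outside its binding domain — cannot bind it (Principle A).
— Felix: subject of the matrix clause; c-commands the reflexive but lies outside its binding domain — cannot bind it (Principle A).
— Hassan: subject of the clause headed by 'admitted'; c-commands the reflexive but lies outside its binding domain — cannot bind it (Principle A).
— Leo's colleague: subject of the clause headed by 'found'; c-commands the reflexive but lies outside its binding domain — cannot bind it (Principle A).
— Sam's assistant: subject of the clause headed by 'described'; c-commands the reflexive within its binding domain — allowed (Principle A).

Sam's assistant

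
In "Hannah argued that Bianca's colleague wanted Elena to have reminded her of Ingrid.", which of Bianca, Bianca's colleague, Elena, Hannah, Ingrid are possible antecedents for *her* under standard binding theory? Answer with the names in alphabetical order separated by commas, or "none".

Bianca, Bianca's colleague, Hannah

*her* is a pronoun; Principle B requires it to be free in its binding domain — the clause headed by 'reminded'.
— Bianca: possessor inside the subject DP of the clause headed by 'wanted'; does not c-command the pronoun — Principle B does not apply; allowed.
— Bianca's colleague: subject of the clause headed by 'wanted'; c-commands the pronoun but lies outside its binding domain — allowed.
— Elena: subject of the clause headed by 'reminded'; c-commands the pronoun within its binding domain — blocked (Principle B).
— Hannah: subject of the matrix clause; c-commands the pronoun but lies outside its binding domain — allowed.
— Ingrid: second object of the clause headed by 'reminded'; is c-commanded by the pronoun; coreference would bind this R-expression — blocked (Principle C).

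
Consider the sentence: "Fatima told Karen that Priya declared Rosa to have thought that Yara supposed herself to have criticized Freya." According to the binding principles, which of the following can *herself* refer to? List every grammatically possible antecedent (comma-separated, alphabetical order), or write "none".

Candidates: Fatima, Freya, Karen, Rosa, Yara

Yara

*herself* is a reflexive; Principle A requires it to be bound within its binding domain — the clause headed by 'supposed'.
— Fatima: subject of the matrix clause; c-commands the reflexive but lies outside its binding domain — cannot bind it (Principle A).
— Freya: object of the clause headed by 'criticized'; does not c-command the reflexive — cannot bind it (Principle A).
— Karen: object of the matrix clause; c-commands the reflexive but lies outside its binding domain — cannot bind it (Principle A).
— Rosa: subject of the clause headed by 'thought'; c-commands the reflexive but lies outside its binding domain — cannot bind it (Principle A).
— Yara: subject of the clause headed by 'supposed'; c-commands the reflexive within its binding domain — allowed (Principle A).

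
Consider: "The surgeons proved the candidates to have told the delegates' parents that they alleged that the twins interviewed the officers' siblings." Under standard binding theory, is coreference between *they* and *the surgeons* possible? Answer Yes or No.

Yes

*the surgeons* is an R-expression; Principle C requires it to be free (not bound by any c-commanding expression).
— they: subject of the clause headed by 'alleged'; the pronoun does not c-command the R-expression — coreference allowed.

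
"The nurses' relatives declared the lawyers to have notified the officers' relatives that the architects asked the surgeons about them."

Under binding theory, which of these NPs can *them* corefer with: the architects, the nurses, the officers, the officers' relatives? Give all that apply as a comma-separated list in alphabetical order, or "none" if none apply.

*them* is a pronoun; Principle B requires it to be free in its binding domain — the clause headed by 'asked'.
— the architects: subject of the clause headed by 'asked'; c-commands the pronoun within its binding domain — blocked (Principle B).
— the nurses: possessor inside the subject DP of the matrix clause; does not c-command the pronoun — Principle B does not apply; allowed.
— the officers: possessor inside the object DP of the clause headed by 'notified'; does not c-command the pronoun — Principle B does not apply; allowed.
— the officers' relatives: object of the clause headed by 'notified'; c-commands the pronoun but lies outside its binding domain — allowed.

the nurses, the officers, the officers' relatives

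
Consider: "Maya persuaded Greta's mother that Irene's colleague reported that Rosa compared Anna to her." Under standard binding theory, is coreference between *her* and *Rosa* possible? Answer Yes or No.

No

*Rosa* is an R-expression; Principle C requires it to be free (not bound by any c-commanding expression).
— her: second object of the clause headed by 'compared'; the R-expression locally c-commands the pronoun — coreference blocked (Principle B on the pronoun).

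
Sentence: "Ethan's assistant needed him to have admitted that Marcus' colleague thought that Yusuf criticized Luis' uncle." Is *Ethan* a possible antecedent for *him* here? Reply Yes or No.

Yes

*him* is a pronoun; Principle B requires it to be free in its binding domain — the matrix clause.
— Ethan: possessor inside the subject DP of the matrix clause; does not c-command the pronoun — Principle B does not apply; allowed.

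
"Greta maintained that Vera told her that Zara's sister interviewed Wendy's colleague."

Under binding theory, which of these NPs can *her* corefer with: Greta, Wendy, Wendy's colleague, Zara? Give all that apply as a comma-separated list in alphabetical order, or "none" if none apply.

Greta

*her* is a pronoun; Principle B requires it to be free in its binding domain — the clause headed by 'told'.
— Greta: subject of the matrix clause; c-commands the pronoun but lies outside its binding domain — allowed.
— Wendy: possessor inside the object DP of the clause headed by 'interviewed'; is c-commanded by the pronoun; coreference would bind this R-expression — blocked (Principle C).
— Wendy's colleague: object of the clause headed by 'interviewed'; is c-commanded by the pronoun; coreference would bind this R-expression — blocked (Principle C).
— Zara: possessor inside the subject DP of the clause headed by 'interviewed'; is c-commanded by the pronoun; coreference would bind this R-expression — blocked (Principle C).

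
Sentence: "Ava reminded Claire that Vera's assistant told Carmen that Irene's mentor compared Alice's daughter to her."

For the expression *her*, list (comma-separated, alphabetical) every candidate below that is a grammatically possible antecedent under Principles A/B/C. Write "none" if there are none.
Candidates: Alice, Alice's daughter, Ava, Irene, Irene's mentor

Alice, Ava, Irene

*her* is a pronoun; Principle B requires it to be free in its binding domain — the clause headed by 'compared'.
— Alice: possessor inside the object DP of the clause headed by 'compared'; does not c-command the pronoun — Principle B does not apply; allowed.
— Alice's daughter: object of the clause headed by 'compared'; c-commands the pronoun within its binding domain — blocked (Principle B).
— Ava: subject of the matrix clause; c-commands the pronoun but lies outside its binding domain — allowed.
— Irene: possessor inside the subject DP of the clause headed by 'compared'; does not c-command the pronoun — Principle B does not apply; allowed.
— Irene's mentor: subject of the clause headed by 'compared'; c-commands the pronoun within its binding domain — blocked (Principle B).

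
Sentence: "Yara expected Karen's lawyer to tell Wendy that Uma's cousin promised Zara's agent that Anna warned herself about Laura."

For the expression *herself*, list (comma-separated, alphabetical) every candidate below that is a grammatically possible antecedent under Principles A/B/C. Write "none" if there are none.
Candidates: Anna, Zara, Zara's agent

Anna

*herself* is a reflexive; Principle A requires it to be bound within its binding domain — the clause headed by 'warned'.
— Anna: subject of the clause headed by 'warned'; c-commands the reflexive within its binding domain — allowed (Principle A).
— Zara: possessor inside the object DP of the clause headed by 'promised'; does not c-command the reflexive — cannot bind it (Principle A).
— Zara's agent: object of the clause headed by 'promised'; c-commands the reflexive but lies outside its binding domain — cannot bind it (Principle A).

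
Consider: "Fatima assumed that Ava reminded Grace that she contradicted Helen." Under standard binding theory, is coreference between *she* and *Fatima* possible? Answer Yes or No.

*Fatima* is an R-expression; Principle C requires it to be free (not bound by any c-commanding expression).
— she: subject of the clause headed by 'contradicted'; the pronoun does not c-command the R-expression — coreference allowed.

Yes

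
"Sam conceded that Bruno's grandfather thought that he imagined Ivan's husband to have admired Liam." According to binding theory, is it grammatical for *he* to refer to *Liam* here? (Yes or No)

*Liam* is an R-expression; Principle C requires it to be free (not bound by any c-commanding expression).
— he: subject of the clause headed by 'imagined'; the pronoun c-commands the R-expression — coreference blocked (Principle C).

No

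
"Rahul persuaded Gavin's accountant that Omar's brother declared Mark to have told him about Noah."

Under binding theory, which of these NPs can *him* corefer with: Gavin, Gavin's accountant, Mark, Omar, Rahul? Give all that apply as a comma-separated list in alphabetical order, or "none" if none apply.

*him* is a pronoun; Principle B requires it to be free in its binding domain — the clause headed by 'told'.
— Gavin: possessor inside the object DP of the matrix clause; does not c-command the pronoun — Principle B does not apply; allowed.
— Gavin's accountant: object of the matrix clause; c-commands the pronoun but lies outside its binding domain — allowed.
— Mark: subject of the clause headed by 'told'; c-commands the pronoun within its binding domain — blocked (Principle B).
— Omar: possessor inside the subject DP of the clause headed by 'declared'; does not c-command the pronoun — Principle B does not apply; allowed.
— Rahul: subject of the matrix clause; c-commands the pronoun but lies outside its binding domain — allowed.

Gavin, Gavin's accountant, Omar, Rahul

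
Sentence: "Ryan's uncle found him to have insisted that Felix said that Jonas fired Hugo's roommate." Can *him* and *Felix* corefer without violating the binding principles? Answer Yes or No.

No

*Felix* is an R-expression; Principle C requires it to be free (not bound by any c-commanding expression).
— him: subject of the clause headed by 'insisted'; the pronoun c-commands the R-expression — coreference blocked (Principle C).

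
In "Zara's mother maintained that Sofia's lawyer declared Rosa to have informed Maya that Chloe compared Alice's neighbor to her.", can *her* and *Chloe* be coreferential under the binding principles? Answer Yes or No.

No

*Chloe* is an R-expression; Principle C requires it to be free (not bound by any c-commanding expression).
— her: second object of the clause headed by 'compared'; the R-expression locally c-commands the pronoun — coreference blocked (Principle B on the pronoun).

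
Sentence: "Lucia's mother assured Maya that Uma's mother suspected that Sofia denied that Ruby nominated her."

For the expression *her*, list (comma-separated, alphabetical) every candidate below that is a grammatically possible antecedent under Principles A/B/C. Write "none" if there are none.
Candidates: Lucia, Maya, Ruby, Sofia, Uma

Lucia, Maya, Sofia, Uma

*her* is a pronoun; Principle B requires it to be free in its binding domain — the clause headed by 'nominated'.
— Lucia: possessor inside the subject DP of the matrix clause; does not c-command the pronoun — Principle B does not apply; allowed.
— Maya: object of the matrix clause; c-commands the pronoun but lies outside its binding domain — allowed.
— Ruby: subject of the clause headed by 'nominated'; c-commands the pronoun within its binding domain — blocked (Principle B).
— Sofia: subject of the clause headed by 'denied'; c-commands the pronoun but lies outside its binding domain — allowed.
— Uma: possessor inside the subject DP of the clause headed by 'suspected'; does not c-command the pronoun — Principle B does not apply; allowed.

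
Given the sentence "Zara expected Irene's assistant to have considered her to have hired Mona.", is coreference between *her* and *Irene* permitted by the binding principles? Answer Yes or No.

*her* is a pronoun; Principle B requires it to be free in its binding domain — the clause headed by 'considered'.
— Irene: possessor inside the subject DP of the clause headed by 'considered'; does not c-command the pronoun — Principle B does not apply; allowed.

Yes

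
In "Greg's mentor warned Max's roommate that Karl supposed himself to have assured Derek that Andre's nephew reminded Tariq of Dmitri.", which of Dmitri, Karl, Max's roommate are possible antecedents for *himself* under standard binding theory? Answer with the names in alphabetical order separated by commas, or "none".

Karl

*himself* is a reflexive; Principle A requires it to be bound within its binding domain — the clause headed by 'supposed'.
— Dmitri: second object of the clause headed by 'reminded'; does not c-command the reflexive — cannot bind it (Principle A).
— Karl: subject of the clause headed by 'supposed'; c-commands the reflexive within its binding domain — allowed (Principle A).
— Max's roommate: object of the matrix clause; c-commands the reflexive but lies outside its binding domain — cannot bind it (Principle A).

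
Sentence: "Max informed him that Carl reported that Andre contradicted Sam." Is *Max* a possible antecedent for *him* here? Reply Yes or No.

*him* is a pronoun; Principle B requires it to be free in its binding domain — the matrix clause.
— Max: subject of the matrix clause; c-commands the pronoun within its binding domain — blocked (Principle B).

No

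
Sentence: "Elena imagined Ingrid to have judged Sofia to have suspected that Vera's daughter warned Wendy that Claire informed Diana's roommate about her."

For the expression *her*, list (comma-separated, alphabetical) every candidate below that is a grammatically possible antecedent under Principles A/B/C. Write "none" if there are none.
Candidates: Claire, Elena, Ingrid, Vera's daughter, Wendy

Elena, Ingrid, Vera's daughter, Wendy

*her* is a pronoun; Principle B requires it to be free in its binding domain — the clause headed by 'informed'.
— Claire: subject of the clause headed by 'informed'; c-commands the pronoun within its binding domain — blocked (Principle B).
— Elena: subject of the matrix clause; c-commands the pronoun but lies outside its binding domain — allowed.
— Ingrid: subject of the clause headed by 'judged'; c-commands the pronoun but lies outside its binding domain — allowed.
— Vera's daughter: subject of the clause headed by 'warned'; c-commands the pronoun but lies outside its binding domain — allowed.
— Wendy: object of the clause headed by 'warned'; c-commands the pronoun but lies outside its binding domain — allowed.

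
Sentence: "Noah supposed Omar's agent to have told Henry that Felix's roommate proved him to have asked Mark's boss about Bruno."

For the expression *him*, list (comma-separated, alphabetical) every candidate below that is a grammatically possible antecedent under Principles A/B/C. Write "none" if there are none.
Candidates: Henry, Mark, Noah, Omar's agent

*him* is a pronoun; Principle B requires it to be free in its binding domain — the clause headed by 'proved'.
— Henry: object of the clause headed by 'told'; c-commands the pronoun but lies outside its binding domain — allowed.
— Mark: possessor inside the object DP of the clause headed by 'asked'; is c-commanded by the pronoun; coreference would bind this R-expression — blocked (Principle C).
— Noah: subject of the matrix clause; c-commands the pronoun but lies outside its binding domain — allowed.
— Omar's agent: subject of the clause headed by 'told'; c-commands the pronoun but lies outside its binding domain — allowed.

Henry, Noah, Omar's agent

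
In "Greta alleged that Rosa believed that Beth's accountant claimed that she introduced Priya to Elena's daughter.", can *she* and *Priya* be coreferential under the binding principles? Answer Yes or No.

No

*Priya* is an R-expression; Principle C requires it to be free (not bound by any c-commanding expression).
— she: subject of the clause headed by 'introduced'; the pronoun c-commands the R-expression — coreference blocked (Principle C).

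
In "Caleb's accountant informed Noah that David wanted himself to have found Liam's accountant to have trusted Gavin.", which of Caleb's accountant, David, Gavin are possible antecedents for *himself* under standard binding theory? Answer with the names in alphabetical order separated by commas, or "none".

David

*himself* is a reflexive; Principle A requires it to be bound within its binding domain — the clause headed by 'wanted'.
— Caleb's accountant: subject of the matrix clause; c-commands the reflexive but lies outside its binding domain — cannot bind it (Principle A).
— David: subject of the clause headed by 'wanted'; c-commands the reflexive within its binding domain — allowed (Principle A).
— Gavin: object of the clause headed by 'trusted'; does not c-command the reflexive — cannot bind it (Principle A).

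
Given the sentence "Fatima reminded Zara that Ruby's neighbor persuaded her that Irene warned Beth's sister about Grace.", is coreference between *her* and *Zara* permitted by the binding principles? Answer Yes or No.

Yes

*her* is a pronoun; Principle B requires it to be free in its binding domain — the clause headed by 'persuaded'.
— Zara: object of the matrix clause; c-commands the pronoun but lies outside its binding domain — allowed.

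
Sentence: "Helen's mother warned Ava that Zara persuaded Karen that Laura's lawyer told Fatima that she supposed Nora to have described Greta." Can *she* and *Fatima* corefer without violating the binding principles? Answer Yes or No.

*Fatima* is an R-expression; Principle C requires it to be free (not bound by any c-commanding expression).
— she: subject of the clause headed by 'supposed'; the pronoun does not c-command the R-expression — coreference allowed.

Yes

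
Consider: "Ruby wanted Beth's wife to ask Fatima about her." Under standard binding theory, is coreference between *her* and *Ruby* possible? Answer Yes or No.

Yes

*Ruby* is an R-expression; Principle C requires it to be free (not bound by any c-commanding expression).
— her: second object of the clause headed by 'ask'; the pronoun does not c-command the R-expression — coreference allowed.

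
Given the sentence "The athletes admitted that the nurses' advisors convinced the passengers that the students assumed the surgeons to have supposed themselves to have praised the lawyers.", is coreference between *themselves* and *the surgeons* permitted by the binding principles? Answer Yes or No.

*themselves* is a reflexive; Principle A requires it to be bound within its binding domain — the clause headed by 'supposed'.
— the surgeons: subject of the clause headed by 'supposed'; c-commands the reflexive within its binding domain — allowed (Principle A).

Yes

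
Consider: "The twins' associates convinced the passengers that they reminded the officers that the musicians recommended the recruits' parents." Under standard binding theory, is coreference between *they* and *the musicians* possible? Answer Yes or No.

No

*the musicians* is an R-expression; Principle C requires it to be free (not bound by any c-commanding expression).
— they: subject of the clause headed by 'reminded'; the pronoun c-commands the R-expression — coreference blocked (Principle C).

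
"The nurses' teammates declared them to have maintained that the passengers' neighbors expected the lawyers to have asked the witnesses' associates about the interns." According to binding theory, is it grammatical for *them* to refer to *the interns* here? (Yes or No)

No

*the interns* is an R-expression; Principle C requires it to be free (not bound by any c-commanding expression).
— them: subject of the clause headed by 'maintained'; the pronoun c-commands the R-expression — coreference blocked (Principle C).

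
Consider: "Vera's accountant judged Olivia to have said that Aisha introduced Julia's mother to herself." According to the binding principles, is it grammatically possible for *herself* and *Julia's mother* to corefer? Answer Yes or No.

Yes

*herself* is a reflexive; Principle A requires it to be bound within its binding domain — the clause headed by 'introduced'.
— Julia's mother: object of the clause headed by 'introduced'; c-commands the reflexive within its binding domain — allowed (Principle A).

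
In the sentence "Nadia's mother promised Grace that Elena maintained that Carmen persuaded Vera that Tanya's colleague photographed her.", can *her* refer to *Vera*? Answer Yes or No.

*her* is a pronoun; Principle B requires it to be free in its binding domain — the clause headed by 'photographed'.
— Vera: object of the clause headed by 'persuaded'; c-commands the pronoun but lies outside its binding domain — allowed.

Yes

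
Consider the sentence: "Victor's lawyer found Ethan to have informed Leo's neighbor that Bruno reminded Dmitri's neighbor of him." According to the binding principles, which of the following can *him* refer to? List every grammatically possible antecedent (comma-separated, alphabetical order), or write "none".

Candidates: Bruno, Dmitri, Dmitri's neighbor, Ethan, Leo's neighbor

*him* is a pronoun; Principle B requires it to be free in its binding domain — the clause headed by 'reminded'.
— Bruno: subject of the clause headed by 'reminded'; c-commands the pronoun within its binding domain — blocked (Principle B).
— Dmitri: possessor inside the object DP of the clause headed by 'reminded'; does not c-command the pronoun — Principle B does not apply; allowed.
— Dmitri's neighbor: object of the clause headed by 'reminded'; c-commands the pronoun within its binding domain — blocked (Principle B).
— Ethan: subject of the clause headed by 'informed'; c-commands the pronoun but lies outside its binding domain — allowed.
— Leo's neighbor: object of the clause headed by 'informed'; c-commands the pronoun but lies outside its binding domain — allowed.

Dmitri, Ethan, Leo's neighbor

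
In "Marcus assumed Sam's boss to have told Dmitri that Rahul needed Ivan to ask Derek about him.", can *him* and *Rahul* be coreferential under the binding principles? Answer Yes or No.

Yes

*Rahul* is an R-expression; Principle C requires it to be free (not bound by any c-commanding expression).
— him: second object of the clause headed by 'ask'; the pronoun does not c-command the R-expression — coreference allowed.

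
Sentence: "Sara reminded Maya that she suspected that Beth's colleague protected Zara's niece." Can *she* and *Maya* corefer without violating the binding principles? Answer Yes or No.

*Maya* is an R-expression; Principle C requires it to be free (not bound by any c-commanding expression).
— she: subject of the clause headed by 'suspected'; the pronoun does not c-command the R-expression — coreference allowed.

Yes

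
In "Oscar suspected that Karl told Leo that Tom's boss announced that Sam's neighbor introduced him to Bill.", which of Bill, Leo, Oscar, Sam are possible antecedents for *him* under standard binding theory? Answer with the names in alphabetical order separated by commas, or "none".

Leo, Oscar, Sam

*him* is a pronoun; Principle B requires it to be free in its binding domain — the clause headed by 'introduced'.
— Bill: second object of the clause headed by 'introduced'; is c-commanded by the pronoun; coreference would bind this R-expression — blocked (Principle C).
— Leo: object of the clause headed by 'told'; c-commands the pronoun but lies outside its binding domain — allowed.
— Oscar: subject of the matrix clause; c-commands the pronoun but lies outside its binding domain — allowed.
— Sam: possessor inside the subject DP of the clause headed by 'introduced'; does not c-command the pronoun — Principle B does not apply; allowed.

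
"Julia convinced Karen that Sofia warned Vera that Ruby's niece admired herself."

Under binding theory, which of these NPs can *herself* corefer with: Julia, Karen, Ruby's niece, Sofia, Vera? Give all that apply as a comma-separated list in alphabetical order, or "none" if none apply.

*herself* is a reflexive; Principle A requires it to be bound within its binding domain — the clause headed by 'admired'.
— Julia: subject of the matrix clause; c-commands the reflexive but lies outside its binding domain — cannot bind it (Principle A).
— Karen: object of the matrix clause; c-commands the reflexive but lies outside its binding domain — cannot bind it (Principle A).
— Ruby's niece: subject of the clause headed by 'admired'; c-commands the reflexive within its binding domain — allowed (Principle A).
— Sofia: subject of the clause headed by 'warned'; c-commands the reflexive but lies outside its binding domain — cannot bind it (Principle A).
— Vera: object of the clause headed by 'warned'; c-commands the reflexive but lies outside its binding domain — cannot bind it (Principle A).

Ruby's niece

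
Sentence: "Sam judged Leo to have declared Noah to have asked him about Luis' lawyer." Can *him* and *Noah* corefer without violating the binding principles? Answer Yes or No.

No

*Noah* is an R-expression; Principle C requires it to be free (not bound by any c-commanding expression).
— him: object of the clause headed by 'asked'; the R-expression locally c-commands the pronoun — coreference blocked (Principle B on the pronoun).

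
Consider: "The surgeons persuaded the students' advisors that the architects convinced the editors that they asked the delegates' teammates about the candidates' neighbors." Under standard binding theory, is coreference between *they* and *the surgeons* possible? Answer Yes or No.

Yes

*the surgeons* is an R-expression; Principle C requires it to be free (not bound by any c-commanding expression).
— they: subject of the clause headed by 'asked'; the pronoun does not c-command the R-expression — coreference allowed.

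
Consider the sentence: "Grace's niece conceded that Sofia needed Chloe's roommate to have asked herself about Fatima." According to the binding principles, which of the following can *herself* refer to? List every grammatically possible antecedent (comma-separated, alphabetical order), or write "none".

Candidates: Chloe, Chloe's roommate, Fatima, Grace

Chloe's roommate

*herself* is a reflexive; Principle A requires it to be bound within its binding domain — the clause headed by 'asked'.
— Chloe: possessor inside the subject DP of the clause headed by 'asked'; does not c-command the reflexive — cannot bind it (Principle A).
— Chloe's roommate: subject of the clause headed by 'asked'; c-commands the reflexive within its binding domain — allowed (Principle A).
— Fatima: second object of the clause headed by 'asked'; does not c-command the reflexive — cannot bind it (Principle A).
— Grace: possessor inside the subject DP of the matrix clause; does not c-command the reflexive — cannot bind it (Principle A).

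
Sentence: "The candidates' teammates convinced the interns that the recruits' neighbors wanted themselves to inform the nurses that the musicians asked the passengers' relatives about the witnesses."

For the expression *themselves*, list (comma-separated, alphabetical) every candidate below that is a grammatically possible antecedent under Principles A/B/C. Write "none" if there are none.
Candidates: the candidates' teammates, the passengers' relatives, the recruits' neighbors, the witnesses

the recruits' neighbors

*themselves* is a reflexive; Principle A requires it to be bound within its binding domain — the clause headed by 'wanted'.
— the candidates' teammates: subject of the matrix clause; c-commands the reflexive but lies outside its binding domain — cannot bind it (Principle A).
— the passengers' relatives: object of the clause headed by 'asked'; does not c-command the reflexive — cannot bind it (Principle A).
— the recruits' neighbors: subject of the clause headed by 'wanted'; c-commands the reflexive within its binding domain — allowed (Principle A).
— the witnesses: second object of the clause headed by 'asked'; does not c-command the reflexive — cannot bind it (Principle A).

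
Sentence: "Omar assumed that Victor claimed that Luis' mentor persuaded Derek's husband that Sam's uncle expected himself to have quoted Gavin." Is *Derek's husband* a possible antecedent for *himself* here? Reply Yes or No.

No

*himself* is a reflexive; Principle A requires it to be bound within its binding domain — the clause headed by 'expected'.
— Derek's husband: object of the clause headed by 'persuaded'; c-commands the reflexive but lies outside its binding domain — cannot bind it (Principle A).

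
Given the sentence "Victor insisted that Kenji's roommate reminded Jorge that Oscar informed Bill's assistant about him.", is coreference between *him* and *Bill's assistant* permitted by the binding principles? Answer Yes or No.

No

*him* is a pronoun; Principle B requires it to be free in its binding domain — the clause headed by 'informed'.
— Bill's assistant: object of the clause headed by 'informed'; c-commands the pronoun within its binding domain — blocked (Principle B).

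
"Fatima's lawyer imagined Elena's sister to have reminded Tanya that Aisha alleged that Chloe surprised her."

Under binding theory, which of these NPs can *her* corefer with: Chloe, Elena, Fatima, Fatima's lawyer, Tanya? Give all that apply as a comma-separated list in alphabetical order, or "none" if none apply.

Elena, Fatima, Fatima's lawyer, Tanya

*her* is a pronoun; Principle B requires it to be free in its binding domain — the clause headed by 'surprised'.
— Chloe: subject of the clause headed by 'surprised'; c-commands the pronoun within its binding domain — blocked (Principle B).
— Elena: possessor inside the subject DP of the clause headed by 'reminded'; does not c-command the pronoun — Principle B does not apply; allowed.
— Fatima: possessor inside the subject DP of the matrix clause; does not c-command the pronoun — Principle B does not apply; allowed.
— Fatima's lawyer: subject of the matrix clause; c-commands the pronoun but lies outside its binding domain — allowed.
— Tanya: object of the clause headed by 'reminded'; c-commands the pronoun but lies outside its binding domain — allowed.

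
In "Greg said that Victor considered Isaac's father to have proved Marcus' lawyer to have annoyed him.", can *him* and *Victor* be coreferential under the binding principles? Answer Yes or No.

Yes

*Victor* is an R-expression; Principle C requires it to be free (not bound by any c-commanding expression).
— him: object of the clause headed by 'annoyed'; the pronoun does not c-command the R-expression — coreference allowed.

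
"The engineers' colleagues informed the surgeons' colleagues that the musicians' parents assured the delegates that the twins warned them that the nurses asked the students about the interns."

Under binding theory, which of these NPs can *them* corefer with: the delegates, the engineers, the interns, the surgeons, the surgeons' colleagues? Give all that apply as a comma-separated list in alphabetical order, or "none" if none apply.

the delegates, the engineers, the surgeons, the surgeons' colleagues

*them* is a pronoun; Principle B requires it to be free in its binding domain — the clause headed by 'warned'.
— the delegates: object of the clause headed by 'assured'; c-commands the pronoun but lies outside its binding domain — allowed.
— the engineers: possessor inside the subject DP of the matrix clause; does not c-command the pronoun — Principle B does not apply; allowed.
— the interns: second object of the clause headed by 'asked'; is c-commanded by the pronoun; coreference would bind this R-expression — blocked (Principle C).
— the surgeons: possessor inside the object DP of the matrix clause; does not c-command the pronoun — Principle B does not apply; allowed.
— the surgeons' colleagues: object of the matrix clause; c-commands the pronoun but lies outside its binding domain — allowed.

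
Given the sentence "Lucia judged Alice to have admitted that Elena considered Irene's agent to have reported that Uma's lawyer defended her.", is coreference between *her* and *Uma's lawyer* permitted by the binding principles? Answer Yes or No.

*her* is a pronoun; Principle B requires it to be free in its binding domain — the clause headed by 'defended'.
— Uma's lawyer: subject of the clause headed by 'defended'; c-commands the pronoun within its binding domain — blocked (Principle B).

No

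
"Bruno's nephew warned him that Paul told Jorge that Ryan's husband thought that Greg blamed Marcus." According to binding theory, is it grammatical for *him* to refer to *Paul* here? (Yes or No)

*Paul* is an R-expression; Principle C requires it to be free (not bound by any c-commanding expression).
— him: object of the matrix clause; the pronoun c-commands the R-expression — coreference blocked (Principle C).

No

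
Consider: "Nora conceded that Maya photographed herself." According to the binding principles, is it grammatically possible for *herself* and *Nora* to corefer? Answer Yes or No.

No

*herself* is a reflexive; Principle A requires it to be bound within its binding domain — the clause headed by 'photographed'.
— Nora: subject of the matrix clause; c-commands the reflexive but lies outside its binding domain — cannot bind it (Principle A).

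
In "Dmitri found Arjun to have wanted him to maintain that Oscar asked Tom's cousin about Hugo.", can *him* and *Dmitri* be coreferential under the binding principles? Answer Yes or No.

Yes

*Dmitri* is an R-expression; Principle C requires it to be free (not bound by any c-commanding expression).
— him: subject of the clause headed by 'maintain'; the pronoun does not c-command the R-expression — coreference allowed.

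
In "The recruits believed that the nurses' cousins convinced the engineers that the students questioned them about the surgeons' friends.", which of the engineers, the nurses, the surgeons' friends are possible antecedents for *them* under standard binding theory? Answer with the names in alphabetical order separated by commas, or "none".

*them* is a pronoun; Principle B requires it to be free in its binding domain — the clause headed by 'questioned'.
— the engineers: object of the clause headed by 'convinced'; c-commands the pronoun but lies outside its binding domain — allowed.
— the nurses: possessor inside the subject DP of the clause headed by 'convinced'; does not c-command the pronoun — Principle B does not apply; allowed.
— the surgeons' friends: second object of the clause headed by 'questioned'; is c-commanded by the pronoun; coreference would bind this R-expression — blocked (Principle C).

the engineers, the nurses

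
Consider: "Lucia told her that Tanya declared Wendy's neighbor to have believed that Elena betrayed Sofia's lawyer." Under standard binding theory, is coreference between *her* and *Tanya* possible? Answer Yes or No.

No

*Tanya* is an R-expression; Principle C requires it to be free (not bound by any c-commanding expression).
— her: object of the matrix clause; the pronoun c-commands the R-expression — coreference blocked (Principle C).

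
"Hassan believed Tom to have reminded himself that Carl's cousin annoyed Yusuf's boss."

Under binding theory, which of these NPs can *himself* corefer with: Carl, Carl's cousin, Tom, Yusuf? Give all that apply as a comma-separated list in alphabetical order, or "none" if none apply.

Tom

*himself* is a reflexive; Principle A requires it to be bound within its binding domain — the clause headed by 'reminded'.
— Carl: possessor inside the subject DP of the clause headed by 'annoyed'; does not c-command the reflexive — cannot bind it (Principle A).
— Carl's cousin: subject of the clause headed by 'annoyed'; does not c-command the reflexive — cannot bind it (Principle A).
— Tom: subject of the clause headed by 'reminded'; c-commands the reflexive within its binding domain — allowed (Principle A).
— Yusuf: possessor inside the object DP of the clause headed by 'annoyed'; does not c-command the reflexive — cannot bind it (Principle A).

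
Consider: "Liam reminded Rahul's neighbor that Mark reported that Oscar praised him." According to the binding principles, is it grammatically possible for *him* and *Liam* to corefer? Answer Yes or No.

Yes

*him* is a pronoun; Principle B requires it to be free in its binding domain — the clause headed by 'praised'.
— Liam: subject of the matrix clause; c-commands the pronoun but lies outside its binding domain — allowed.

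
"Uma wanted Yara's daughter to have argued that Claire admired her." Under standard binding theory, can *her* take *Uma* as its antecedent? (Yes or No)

*her* is a pronoun; Principle B requires it to be free in its binding domain — the clause headed by 'admired'.
— Uma: subject of the matrix clause; c-commands the pronoun but lies outside its binding domain — allowed.

Yes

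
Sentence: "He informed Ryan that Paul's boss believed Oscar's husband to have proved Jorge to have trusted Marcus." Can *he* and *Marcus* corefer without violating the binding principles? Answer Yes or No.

No

*Marcus* is an R-expression; Principle C requires it to be free (not bound by any c-commanding expression).
— he: subject of the matrix clause; the pronoun c-commands the R-expression — coreference blocked (Principle C).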